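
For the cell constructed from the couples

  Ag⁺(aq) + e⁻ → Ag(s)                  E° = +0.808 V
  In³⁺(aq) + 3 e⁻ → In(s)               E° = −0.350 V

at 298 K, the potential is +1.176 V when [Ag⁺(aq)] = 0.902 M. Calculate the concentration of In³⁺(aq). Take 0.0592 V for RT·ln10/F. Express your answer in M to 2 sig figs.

Ag⁺/Ag is the cathode (higher E°); E°cell = +0.808 − (−0.350) = +1.158 V with n = 3.
Rearranging E = E° − (0.0592/n)·log Q gives log Q = 3(+1.158 − (+1.176))/0.0592 = −0.912.
For 3 Ag⁺(aq) + In(s) → 3 Ag(s) + In³⁺(aq), the reaction quotient is Q = [In³⁺(aq)] / [Ag⁺(aq)]^3.
Solving for the unknown gives log [In³⁺(aq)] = −1.046, so [In³⁺(aq)] ≈ 0.090 M.

0.090 M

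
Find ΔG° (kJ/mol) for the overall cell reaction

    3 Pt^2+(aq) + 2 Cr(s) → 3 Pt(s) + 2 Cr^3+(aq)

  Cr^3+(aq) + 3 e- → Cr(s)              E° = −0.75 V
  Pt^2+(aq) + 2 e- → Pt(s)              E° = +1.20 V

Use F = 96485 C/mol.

−1129 kJ/mol

In the reaction as written Pt^2+(aq) is reduced, so the Pt²⁺/Pt couple is the cathode and Cr³⁺/Cr is the anode.
E°cell = +1.20 − (−0.75) = +1.95 V; balancing electrons gives n = 6.
ΔG° = −nFE°cell = −(6)(96485)(+1.95) J/mol = −1129 kJ/mol.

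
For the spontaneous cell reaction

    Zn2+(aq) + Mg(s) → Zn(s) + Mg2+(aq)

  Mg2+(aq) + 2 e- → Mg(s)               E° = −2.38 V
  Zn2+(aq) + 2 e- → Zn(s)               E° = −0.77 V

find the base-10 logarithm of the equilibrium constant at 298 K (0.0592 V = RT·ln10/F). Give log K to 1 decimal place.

The Zn²⁺/Zn couple is reduced (cathode); E°cell = −0.77 − (−2.38) = +1.61 V with n = 2.
At equilibrium E = 0, so log K = nE°cell / 0.0592 = (2)(+1.61) / 0.0592 = 54.4.

log K = 54.4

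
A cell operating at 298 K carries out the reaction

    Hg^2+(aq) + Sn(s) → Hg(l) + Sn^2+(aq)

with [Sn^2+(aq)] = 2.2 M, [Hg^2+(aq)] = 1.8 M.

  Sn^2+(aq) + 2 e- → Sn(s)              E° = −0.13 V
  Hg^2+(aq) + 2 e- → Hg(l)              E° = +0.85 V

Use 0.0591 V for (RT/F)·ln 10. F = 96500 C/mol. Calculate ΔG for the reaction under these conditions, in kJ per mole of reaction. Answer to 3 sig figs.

The standard cell potential is +0.85 − (−0.13) = +0.98 V, with n = 2 electrons in the balanced equation.
The reaction quotient is [Sn^2+(aq)] / [Hg^2+(aq)] = 1.22; by Nernst, E = +0.98 − (0.0591/2)(0.087) = +0.9774 V.
ΔG = −nFE = −(2)(96500)(+0.9774) J/mol = −189 kJ/mol.

−189 kJ/mol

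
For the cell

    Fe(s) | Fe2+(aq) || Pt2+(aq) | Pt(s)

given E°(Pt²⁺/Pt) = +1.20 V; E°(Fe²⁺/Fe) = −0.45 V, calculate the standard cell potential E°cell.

+1.65 V

By convention the left-hand electrode in cell notation is the anode (oxidation) and the right-hand electrode is the cathode (reduction).
E°cell = E°(right) − E°(left) = +1.20 − (−0.45) = +1.65 V.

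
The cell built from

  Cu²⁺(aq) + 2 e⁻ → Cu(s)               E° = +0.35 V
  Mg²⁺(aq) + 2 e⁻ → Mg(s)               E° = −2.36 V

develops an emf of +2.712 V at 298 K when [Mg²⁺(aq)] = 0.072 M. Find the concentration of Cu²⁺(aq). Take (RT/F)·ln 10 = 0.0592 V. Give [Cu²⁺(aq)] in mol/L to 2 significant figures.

0.084 M

The Cu²⁺/Cu couple has the larger reduction potential, so it is the cathode: E°cell = +0.35 − (−2.36) = +2.71 V and n = 2.
Rearranging E = E° − (0.0592/n)·log Q gives log Q = 2(+2.71 − (+2.712))/0.0592 = −0.068.
Balancing electrons gives Cu²⁺(aq) + Mg(s) → Cu(s) + Mg²⁺(aq); thus Q = [Mg²⁺(aq)] / [Cu²⁺(aq)].
Isolating [Cu²⁺(aq)] in Q = 10^{−0.068} yields log [Cu²⁺(aq)] = −1.075, i.e. 0.084 M.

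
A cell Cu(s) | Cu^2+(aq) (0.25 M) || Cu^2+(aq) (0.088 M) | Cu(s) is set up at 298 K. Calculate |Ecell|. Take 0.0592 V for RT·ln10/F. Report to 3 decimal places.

0.013 V

For a concentration cell E°cell = 0, since both electrodes use the same couple.
The compartment with the higher Cu^2+(aq) concentration (0.25 M) acts as the cathode; ions are reduced there and produced at the dilute (0.088 M) anode.
With n = 2, Ecell = −(0.0592/2)·log([dilute]/[conc]) = −(0.0592/2)·log(0.088/0.25) = +0.013 V.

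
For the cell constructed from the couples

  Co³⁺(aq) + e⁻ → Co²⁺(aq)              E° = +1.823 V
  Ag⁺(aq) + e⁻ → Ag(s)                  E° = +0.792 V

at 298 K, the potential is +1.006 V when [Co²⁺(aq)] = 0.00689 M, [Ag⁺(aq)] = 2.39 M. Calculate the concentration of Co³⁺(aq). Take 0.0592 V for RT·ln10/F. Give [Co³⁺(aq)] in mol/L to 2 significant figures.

0.0062 M

The Co³⁺/Co²⁺ couple has the larger reduction potential, so it is the cathode: E°cell = +1.823 − (+0.792) = +1.031 V and n = 1.
Rearranging E = E° − (0.0592/n)·log Q gives log Q = 1(+1.031 − (+1.006))/0.0592 = 0.422.
For Co³⁺(aq) + Ag(s) → Co²⁺(aq) + Ag⁺(aq), the reaction quotient is Q = ([Co²⁺(aq)]·[Ag⁺(aq)]) / [Co³⁺(aq)].
Solving for the unknown gives log [Co³⁺(aq)] = −2.205, so [Co³⁺(aq)] ≈ 0.0062 M.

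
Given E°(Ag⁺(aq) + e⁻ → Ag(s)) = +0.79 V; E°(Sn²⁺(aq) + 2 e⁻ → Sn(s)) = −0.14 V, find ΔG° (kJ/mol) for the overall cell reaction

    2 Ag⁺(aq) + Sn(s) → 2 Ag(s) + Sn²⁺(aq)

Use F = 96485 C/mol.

−179 kJ/mol

In the reaction as written Ag⁺(aq) is reduced, so the Ag⁺/Ag couple is the cathode and Sn²⁺/Sn is the anode.
E°cell = +0.79 − (−0.14) = +0.93 V; balancing electrons gives n = 2.
ΔG° = −nFE°cell = −(2)(96485)(+0.93) J/mol = −179 kJ/mol.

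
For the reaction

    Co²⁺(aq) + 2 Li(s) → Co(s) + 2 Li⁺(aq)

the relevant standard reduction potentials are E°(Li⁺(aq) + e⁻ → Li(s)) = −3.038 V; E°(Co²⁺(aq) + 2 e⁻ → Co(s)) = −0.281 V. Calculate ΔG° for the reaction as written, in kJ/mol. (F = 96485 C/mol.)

−532 kJ/mol

In the reaction as written Co²⁺(aq) is reduced, so the Co²⁺/Co couple is the cathode and Li⁺/Li is the anode.
E°cell = −0.281 − (−3.038) = +2.757 V; balancing electrons gives n = 2.
ΔG° = −nFE°cell = −(2)(96485)(+2.757) J/mol = −532 kJ/mol.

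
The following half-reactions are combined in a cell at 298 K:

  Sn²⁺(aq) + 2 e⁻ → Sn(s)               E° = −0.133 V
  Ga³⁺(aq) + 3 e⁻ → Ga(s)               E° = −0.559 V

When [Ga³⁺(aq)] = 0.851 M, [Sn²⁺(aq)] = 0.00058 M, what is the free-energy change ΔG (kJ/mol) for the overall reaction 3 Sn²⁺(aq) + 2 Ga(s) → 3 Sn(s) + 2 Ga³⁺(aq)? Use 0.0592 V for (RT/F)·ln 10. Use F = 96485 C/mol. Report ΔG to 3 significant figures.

−192 kJ/mol

The standard cell potential is −0.133 − (−0.559) = +0.426 V, with n = 6 electrons in the balanced equation.
The reaction quotient is [Ga³⁺(aq)]^2 / [Sn²⁺(aq)]^3 = 3.71×10^9; by Nernst, E = +0.426 − (0.0592/6)(9.570) = +0.3316 V.
Finally ΔG = −nFE = −(6)(96485 C/mol)(+0.3316 V) = −192 kJ/mol.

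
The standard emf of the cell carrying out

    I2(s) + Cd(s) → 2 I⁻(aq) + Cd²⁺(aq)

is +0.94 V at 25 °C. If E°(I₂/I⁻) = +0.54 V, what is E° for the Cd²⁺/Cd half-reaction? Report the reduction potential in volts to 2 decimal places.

−0.40 V

In the reaction as written the I₂/I⁻ couple is reduced (cathode) and Cd²⁺/Cd is oxidized (anode), so E°cell = E°(I₂/I⁻) − E°(Cd²⁺/Cd).
E°(Cd²⁺/Cd) = E°(cathode) − E°cell = +0.54 − (+0.94) = −0.40 V.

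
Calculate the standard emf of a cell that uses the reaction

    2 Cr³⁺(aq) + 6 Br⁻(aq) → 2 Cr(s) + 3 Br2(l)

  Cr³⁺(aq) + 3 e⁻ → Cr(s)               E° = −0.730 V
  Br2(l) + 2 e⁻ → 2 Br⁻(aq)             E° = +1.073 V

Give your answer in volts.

In the reaction as written, Cr³⁺(aq) is reduced (cathode) and Br2(l) is produced by oxidation at the anode.
E°cell = E°(cathode) − E°(anode) = −0.730 − (+1.073) = −1.803 V.

−1.803 V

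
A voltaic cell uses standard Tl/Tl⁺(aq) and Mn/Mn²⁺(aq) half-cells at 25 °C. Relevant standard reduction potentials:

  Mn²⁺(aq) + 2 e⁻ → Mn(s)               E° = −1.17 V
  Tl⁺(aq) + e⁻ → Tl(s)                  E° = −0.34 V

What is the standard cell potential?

+0.83 V

The Tl⁺/Tl couple has the higher E°, so Tl ion is reduced (cathode) and Mn is oxidized (anode).
E°cell = E°(cathode) − E°(anode) = −0.34 − (−1.17) = +0.83 V.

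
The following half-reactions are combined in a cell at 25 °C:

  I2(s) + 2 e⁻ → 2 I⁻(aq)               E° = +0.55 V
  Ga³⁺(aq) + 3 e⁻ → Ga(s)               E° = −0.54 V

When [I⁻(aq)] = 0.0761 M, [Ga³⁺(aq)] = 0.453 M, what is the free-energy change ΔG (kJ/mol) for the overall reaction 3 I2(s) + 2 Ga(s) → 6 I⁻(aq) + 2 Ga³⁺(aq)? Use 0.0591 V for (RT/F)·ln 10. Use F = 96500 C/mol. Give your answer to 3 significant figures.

−673 kJ/mol

With I₂/I⁻ reduced at the cathode, E°cell = +0.55 − (−0.54) = +1.09 V and n = 6.
Here Q = [I⁻(aq)]^6·[Ga³⁺(aq)]^2 = 3.99×10^−8 (log Q = −7.399), giving E = +1.09 − (0.0591/6)·(−7.399) = +1.1629 V.
Finally ΔG = −nFE = −(6)(96500 C/mol)(+1.1629 V) = −673 kJ/mol.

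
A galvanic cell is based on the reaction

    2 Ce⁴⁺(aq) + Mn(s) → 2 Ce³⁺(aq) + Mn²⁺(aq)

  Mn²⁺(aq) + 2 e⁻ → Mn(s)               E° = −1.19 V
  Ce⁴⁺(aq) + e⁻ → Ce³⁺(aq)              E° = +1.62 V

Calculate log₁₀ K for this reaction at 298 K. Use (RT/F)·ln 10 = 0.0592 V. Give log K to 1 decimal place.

log K = 94.9

The Ce⁴⁺/Ce³⁺ couple is reduced (cathode); E°cell = +1.62 − (−1.19) = +2.81 V with n = 2.
At equilibrium E = 0, so log K = nE°cell / 0.0592 = (2)(+2.81) / 0.0592 = 94.9.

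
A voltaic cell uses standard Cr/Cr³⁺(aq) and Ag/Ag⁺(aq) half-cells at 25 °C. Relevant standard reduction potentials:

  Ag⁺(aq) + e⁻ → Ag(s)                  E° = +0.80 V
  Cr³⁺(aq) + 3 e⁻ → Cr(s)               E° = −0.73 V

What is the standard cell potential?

+1.53 V

The Ag⁺/Ag couple has the higher E°, so Ag ion is reduced (cathode) and Cr is oxidized (anode).
E°cell = E°(cathode) − E°(anode) = +0.80 − (−0.73) = +1.53 V.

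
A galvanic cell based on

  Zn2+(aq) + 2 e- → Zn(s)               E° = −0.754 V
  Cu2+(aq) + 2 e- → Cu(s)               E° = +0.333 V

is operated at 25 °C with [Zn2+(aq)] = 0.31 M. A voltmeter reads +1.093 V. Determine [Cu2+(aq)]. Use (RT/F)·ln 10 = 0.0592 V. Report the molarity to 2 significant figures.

Cu²⁺/Cu is the cathode (higher E°); E°cell = +0.333 − (−0.754) = +1.087 V with n = 2.
Rearranging E = E° − (0.0592/n)·log Q gives log Q = 2(+1.087 − (+1.093))/0.0592 = −0.203.
Balancing electrons gives Cu2+(aq) + Zn(s) → Cu(s) + Zn2+(aq); thus Q = [Zn2+(aq)] / [Cu2+(aq)].
Isolating [Cu2+(aq)] in Q = 10^{−0.203} yields log [Cu2+(aq)] = −0.306, i.e. 0.49 M.

0.49 M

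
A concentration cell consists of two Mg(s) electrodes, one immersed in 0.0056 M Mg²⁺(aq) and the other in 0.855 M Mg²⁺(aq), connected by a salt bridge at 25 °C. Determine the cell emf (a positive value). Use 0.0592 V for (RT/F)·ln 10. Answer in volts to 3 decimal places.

For a concentration cell E°cell = 0, since both electrodes use the same couple.
The compartment with the higher Mg²⁺(aq) concentration (0.855 M) acts as the cathode; ions are reduced there and produced at the dilute (0.0056 M) anode.
With n = 2, Ecell = −(0.0592/2)·log([dilute]/[conc]) = −(0.0592/2)·log(0.0056/0.855) = +0.065 V.

0.065 V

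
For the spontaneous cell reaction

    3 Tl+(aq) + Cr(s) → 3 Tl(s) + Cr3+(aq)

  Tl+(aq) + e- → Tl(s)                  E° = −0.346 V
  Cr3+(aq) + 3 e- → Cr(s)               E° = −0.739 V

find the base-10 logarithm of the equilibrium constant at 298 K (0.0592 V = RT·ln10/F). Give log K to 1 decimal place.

log K = 19.9

The Tl⁺/Tl couple is reduced (cathode); E°cell = −0.346 − (−0.739) = +0.393 V with n = 3.
At equilibrium E = 0, so log K = nE°cell / 0.0592 = (3)(+0.393) / 0.0592 = 19.9.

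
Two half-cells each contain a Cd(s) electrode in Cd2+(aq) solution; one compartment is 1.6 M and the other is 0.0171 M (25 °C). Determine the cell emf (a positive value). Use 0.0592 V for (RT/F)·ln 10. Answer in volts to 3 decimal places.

0.058 V

For a concentration cell E°cell = 0, since both electrodes use the same couple.
The compartment with the higher Cd2+(aq) concentration (1.6 M) acts as the cathode; ions are reduced there and produced at the dilute (0.0171 M) anode.
With n = 2, Ecell = −(0.0592/2)·log([dilute]/[conc]) = −(0.0592/2)·log(0.0171/1.6) = +0.058 V.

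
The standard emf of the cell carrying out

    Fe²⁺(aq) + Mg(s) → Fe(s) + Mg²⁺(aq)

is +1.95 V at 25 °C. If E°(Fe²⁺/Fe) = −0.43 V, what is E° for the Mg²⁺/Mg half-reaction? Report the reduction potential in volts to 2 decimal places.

In the reaction as written the Fe²⁺/Fe couple is reduced (cathode) and Mg²⁺/Mg is oxidized (anode), so E°cell = E°(Fe²⁺/Fe) − E°(Mg²⁺/Mg).
E°(Mg²⁺/Mg) = E°(cathode) − E°cell = −0.43 − (+1.95) = −2.38 V.

−2.38 V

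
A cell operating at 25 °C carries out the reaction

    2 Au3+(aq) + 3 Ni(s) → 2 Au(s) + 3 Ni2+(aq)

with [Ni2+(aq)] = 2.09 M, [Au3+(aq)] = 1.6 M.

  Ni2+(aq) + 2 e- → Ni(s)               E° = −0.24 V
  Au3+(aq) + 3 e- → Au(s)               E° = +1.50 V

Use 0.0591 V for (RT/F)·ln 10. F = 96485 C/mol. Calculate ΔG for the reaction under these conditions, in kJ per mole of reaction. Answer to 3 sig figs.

With Au³⁺/Au reduced at the cathode, E°cell = +1.50 − (−0.24) = +1.74 V and n = 6.
Here Q = [Ni2+(aq)]^3 / [Au3+(aq)]^2 = 3.57 (log Q = 0.552), giving E = +1.74 − (0.0591/6)·(0.552) = +1.7346 V.
ΔG = −nFE = −(6)(96485)(+1.7346) J/mol = −1000 kJ/mol.

−1000 kJ/mol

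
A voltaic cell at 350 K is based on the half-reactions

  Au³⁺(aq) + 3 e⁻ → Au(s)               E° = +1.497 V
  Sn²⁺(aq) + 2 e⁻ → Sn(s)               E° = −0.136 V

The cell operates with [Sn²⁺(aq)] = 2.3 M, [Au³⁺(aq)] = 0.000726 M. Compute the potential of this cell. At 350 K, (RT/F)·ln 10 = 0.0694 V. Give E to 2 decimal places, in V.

+1.55 V

Au³⁺/Au is reduced (cathode, E° = +1.497 V) and Sn²⁺/Sn is oxidized (anode).
E°cell = E°cat − E°an = +1.497 − (−0.136) = +1.633 V; n = 6.
Balancing gives 2 Au³⁺(aq) + 3 Sn(s) → 2 Au(s) + 3 Sn²⁺(aq); hence Q = [Sn²⁺(aq)]^3 / [Au³⁺(aq)]^2 = 2.31×10^7 (log Q = 7.363).
Applying E = E° − (RT ln10/nF)·log Q gives +1.633 − (0.0694/6)(7.363) = +1.55 V.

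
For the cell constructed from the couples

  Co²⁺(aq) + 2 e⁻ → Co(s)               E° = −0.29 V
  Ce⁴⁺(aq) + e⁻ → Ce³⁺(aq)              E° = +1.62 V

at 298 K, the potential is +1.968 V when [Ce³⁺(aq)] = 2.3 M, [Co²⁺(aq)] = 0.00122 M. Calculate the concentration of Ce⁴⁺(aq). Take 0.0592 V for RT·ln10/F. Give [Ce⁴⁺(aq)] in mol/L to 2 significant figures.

0.77 M

With Ce⁴⁺/Ce³⁺ at the cathode and Co²⁺/Co at the anode, E°cell = +1.62 − (−0.29) = +1.91 V (n = 2).
Rearranging E = E° − (0.0592/n)·log Q gives log Q = 2(+1.91 − (+1.968))/0.0592 = −1.959.
For 2 Ce⁴⁺(aq) + Co(s) → 2 Ce³⁺(aq) + Co²⁺(aq), the reaction quotient is Q = ([Ce³⁺(aq)]^2·[Co²⁺(aq)]) / [Ce⁴⁺(aq)]^2.
Solving for the unknown gives log [Ce⁴⁺(aq)] = −0.116, so [Ce⁴⁺(aq)] ≈ 0.77 M.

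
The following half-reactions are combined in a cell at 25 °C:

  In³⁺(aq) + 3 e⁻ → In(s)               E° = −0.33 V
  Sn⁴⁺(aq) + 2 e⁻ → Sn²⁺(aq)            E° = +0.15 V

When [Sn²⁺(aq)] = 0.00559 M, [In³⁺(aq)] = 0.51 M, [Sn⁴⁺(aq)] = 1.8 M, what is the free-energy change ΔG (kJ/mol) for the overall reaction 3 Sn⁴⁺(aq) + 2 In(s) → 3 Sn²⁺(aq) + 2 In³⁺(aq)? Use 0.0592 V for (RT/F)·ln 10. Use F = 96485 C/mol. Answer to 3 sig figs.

The standard cell potential is +0.15 − (−0.33) = +0.48 V, with n = 6 electrons in the balanced equation.
Q = ([Sn²⁺(aq)]^3·[In³⁺(aq)]^2) / [Sn⁴⁺(aq)]^3 = 7.79×10^−9, so log Q = −8.108 and E = +0.48 − (0.0592/6)(−8.108) = +0.5600 V.
Finally ΔG = −nFE = −(6)(96485 C/mol)(+0.5600 V) = −324 kJ/mol.

−324 kJ/mol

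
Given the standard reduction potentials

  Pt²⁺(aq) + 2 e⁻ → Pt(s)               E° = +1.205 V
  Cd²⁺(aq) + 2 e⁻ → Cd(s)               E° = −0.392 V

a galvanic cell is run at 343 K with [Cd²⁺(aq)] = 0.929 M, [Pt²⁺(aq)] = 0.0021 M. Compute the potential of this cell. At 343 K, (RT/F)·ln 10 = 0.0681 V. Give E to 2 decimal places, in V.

Since E°(Pt²⁺/Pt) > E°(Cd²⁺/Cd), Pt²⁺/Pt serves as the cathode.
E°cell = +1.205 − (−0.392) = +1.597 V, with n = 2 electrons transferred.
The balanced reaction is Pt²⁺(aq) + Cd(s) → Pt(s) + Cd²⁺(aq), so Q = [Cd²⁺(aq)] / [Pt²⁺(aq)] = 442 and log Q = 2.646.
E = E° − (0.0681/n)·log Q = +1.597 − (0.0681/2)(2.646) = +1.51 V.

+1.51 V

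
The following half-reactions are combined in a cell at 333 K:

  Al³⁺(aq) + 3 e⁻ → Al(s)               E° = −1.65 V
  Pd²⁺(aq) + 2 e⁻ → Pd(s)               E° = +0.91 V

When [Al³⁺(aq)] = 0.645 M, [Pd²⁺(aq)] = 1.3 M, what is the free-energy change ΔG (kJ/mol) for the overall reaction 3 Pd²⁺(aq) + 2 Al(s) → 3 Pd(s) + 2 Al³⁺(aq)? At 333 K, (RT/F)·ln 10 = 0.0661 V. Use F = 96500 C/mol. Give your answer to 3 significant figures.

With Pd²⁺/Pd reduced at the cathode, E°cell = +0.91 − (−1.65) = +2.56 V and n = 6.
Q = [Al³⁺(aq)]^2 / [Pd²⁺(aq)]^3 = 0.189, so log Q = −0.723 and E = +2.56 − (0.0661/6)(−0.723) = +2.5680 V.
ΔG = −nFE = −(6)(96500)(+2.5680) J/mol = −1490 kJ/mol.

−1490 kJ/mol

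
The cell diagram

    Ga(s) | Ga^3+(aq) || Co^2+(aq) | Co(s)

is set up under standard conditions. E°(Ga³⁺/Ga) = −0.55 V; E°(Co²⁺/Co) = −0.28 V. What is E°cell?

+0.27 V

By convention the left-hand electrode in cell notation is the anode (oxidation) and the right-hand electrode is the cathode (reduction).
E°cell = E°(right) − E°(left) = −0.28 − (−0.55) = +0.27 V.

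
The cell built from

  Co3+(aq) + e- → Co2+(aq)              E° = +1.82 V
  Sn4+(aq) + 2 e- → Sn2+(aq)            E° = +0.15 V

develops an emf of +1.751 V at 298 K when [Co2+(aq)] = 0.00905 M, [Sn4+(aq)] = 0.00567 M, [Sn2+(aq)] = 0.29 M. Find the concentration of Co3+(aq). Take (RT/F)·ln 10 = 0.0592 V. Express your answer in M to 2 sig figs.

0.030 M

With Co³⁺/Co²⁺ at the cathode and Sn⁴⁺/Sn²⁺ at the anode, E°cell = +1.82 − (+0.15) = +1.67 V (n = 2).
Rearranging E = E° − (0.0592/n)·log Q gives log Q = 2(+1.67 − (+1.751))/0.0592 = −2.736.
For 2 Co3+(aq) + Sn2+(aq) → 2 Co2+(aq) + Sn4+(aq), the reaction quotient is Q = ([Co2+(aq)]^2·[Sn4+(aq)]) / ([Co3+(aq)]^2·[Sn2+(aq)]).
Substituting the known concentrations and solving, log [Co3+(aq)] = −1.530 and [Co3+(aq)] = 0.030 M.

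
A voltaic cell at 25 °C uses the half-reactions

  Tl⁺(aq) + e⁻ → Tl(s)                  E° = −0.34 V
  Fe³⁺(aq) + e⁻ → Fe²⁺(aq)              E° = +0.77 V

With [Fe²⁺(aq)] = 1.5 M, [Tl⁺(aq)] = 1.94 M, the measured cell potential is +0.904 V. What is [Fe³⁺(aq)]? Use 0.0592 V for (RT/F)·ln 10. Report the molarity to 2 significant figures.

0.00096 M

The Fe³⁺/Fe²⁺ couple has the larger reduction potential, so it is the cathode: E°cell = +0.77 − (−0.34) = +1.11 V and n = 1.
Rearranging E = E° − (0.0592/n)·log Q gives log Q = 1(+1.11 − (+0.904))/0.0592 = 3.480.
The balanced reaction is Fe³⁺(aq) + Tl(s) → Fe²⁺(aq) + Tl⁺(aq), so Q = ([Fe²⁺(aq)]·[Tl⁺(aq)]) / [Fe³⁺(aq)].
Substituting the known concentrations and solving, log [Fe³⁺(aq)] = −3.016 and [Fe³⁺(aq)] = 0.00096 M.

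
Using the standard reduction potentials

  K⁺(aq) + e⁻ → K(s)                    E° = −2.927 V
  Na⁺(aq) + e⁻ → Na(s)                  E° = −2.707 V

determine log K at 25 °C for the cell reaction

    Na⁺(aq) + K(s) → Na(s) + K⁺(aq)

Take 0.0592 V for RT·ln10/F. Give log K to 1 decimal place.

log K = 3.7

The Na⁺/Na couple is reduced (cathode); E°cell = −2.707 − (−2.927) = +0.220 V with n = 1.
At equilibrium E = 0, so log K = nE°cell / 0.0592 = (1)(+0.220) / 0.0592 = 3.7.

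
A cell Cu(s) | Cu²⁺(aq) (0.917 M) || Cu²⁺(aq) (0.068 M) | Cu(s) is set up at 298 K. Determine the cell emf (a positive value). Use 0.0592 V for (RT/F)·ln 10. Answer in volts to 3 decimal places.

0.033 V

For a concentration cell E°cell = 0, since both electrodes use the same couple.
The compartment with the higher Cu²⁺(aq) concentration (0.917 M) acts as the cathode; ions are reduced there and produced at the dilute (0.068 M) anode.
With n = 2, Ecell = −(0.0592/2)·log([dilute]/[conc]) = −(0.0592/2)·log(0.068/0.917) = +0.033 V.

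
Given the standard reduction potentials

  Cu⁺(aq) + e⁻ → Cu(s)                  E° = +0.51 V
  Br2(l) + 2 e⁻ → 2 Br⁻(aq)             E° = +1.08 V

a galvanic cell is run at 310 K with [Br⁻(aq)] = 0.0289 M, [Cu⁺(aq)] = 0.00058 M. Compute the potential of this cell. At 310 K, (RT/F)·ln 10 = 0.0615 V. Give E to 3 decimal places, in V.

Since E°(Br₂/Br⁻) > E°(Cu⁺/Cu), Br₂/Br⁻ serves as the cathode.
E°cell = +1.08 − (+0.51) = +0.57 V, with n = 2 electrons transferred.
The balanced reaction is Br2(l) + 2 Cu(s) → 2 Br⁻(aq) + 2 Cu⁺(aq), so Q = [Br⁻(aq)]^2·[Cu⁺(aq)]^2 = 2.81×10^−10 and log Q = −9.551.
By the Nernst equation, E = +0.57 − (0.0615/2)·(−9.551) = +0.864 V.

+0.864 V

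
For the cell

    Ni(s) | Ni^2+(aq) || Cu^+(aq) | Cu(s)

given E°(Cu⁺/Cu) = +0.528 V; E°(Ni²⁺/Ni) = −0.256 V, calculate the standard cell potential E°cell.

By convention the left-hand electrode in cell notation is the anode (oxidation) and the right-hand electrode is the cathode (reduction).
E°cell = E°(right) − E°(left) = +0.528 − (−0.256) = +0.784 V.

+0.784 V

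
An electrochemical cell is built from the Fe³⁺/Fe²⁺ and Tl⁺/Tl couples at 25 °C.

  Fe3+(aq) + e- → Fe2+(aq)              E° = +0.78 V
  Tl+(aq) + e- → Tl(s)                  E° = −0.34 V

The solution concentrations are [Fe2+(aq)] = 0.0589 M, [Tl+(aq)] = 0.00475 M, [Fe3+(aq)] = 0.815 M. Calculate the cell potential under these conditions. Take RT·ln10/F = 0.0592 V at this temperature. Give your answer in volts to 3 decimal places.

Since E°(Fe³⁺/Fe²⁺) > E°(Tl⁺/Tl), Fe³⁺/Fe²⁺ serves as the cathode.
The standard potential is +0.78 − (−0.34) = +1.12 V and the balanced reaction transfers n = 1 electron.
For the overall reaction Fe3+(aq) + Tl(s) → Fe2+(aq) + Tl+(aq), Q = ([Fe2+(aq)]·[Tl+(aq)]) / [Fe3+(aq)] = 0.000343, giving log Q = −3.464.
E = E° − (0.0592/n)·log Q = +1.12 − (0.0592/1)(−3.464) = +1.325 V.

+1.325 V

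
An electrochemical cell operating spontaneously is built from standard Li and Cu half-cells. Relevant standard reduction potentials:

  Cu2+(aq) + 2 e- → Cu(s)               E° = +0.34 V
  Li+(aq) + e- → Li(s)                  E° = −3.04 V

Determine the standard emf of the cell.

The Cu²⁺/Cu couple has the higher E°, so Cu ion is reduced (cathode) and Li is oxidized (anode).
E°cell = E°(cathode) − E°(anode) = +0.34 − (−3.04) = +3.38 V.

+3.38 V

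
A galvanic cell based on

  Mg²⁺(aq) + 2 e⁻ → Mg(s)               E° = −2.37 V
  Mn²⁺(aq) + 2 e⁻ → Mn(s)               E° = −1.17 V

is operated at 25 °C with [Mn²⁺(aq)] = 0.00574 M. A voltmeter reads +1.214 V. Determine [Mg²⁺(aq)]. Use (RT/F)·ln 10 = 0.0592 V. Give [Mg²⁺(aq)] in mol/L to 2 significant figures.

0.0019 M

Mn²⁺/Mn is the cathode (higher E°); E°cell = −1.17 − (−2.37) = +1.20 V with n = 2.
Since E = E° − (0.0592/n)·log Q, log Q = n(E° − E)/0.0592 = −0.473.
For Mn²⁺(aq) + Mg(s) → Mn(s) + Mg²⁺(aq), the reaction quotient is Q = [Mg²⁺(aq)] / [Mn²⁺(aq)].
Solving for the unknown gives log [Mg²⁺(aq)] = −2.714, so [Mg²⁺(aq)] ≈ 0.0019 M.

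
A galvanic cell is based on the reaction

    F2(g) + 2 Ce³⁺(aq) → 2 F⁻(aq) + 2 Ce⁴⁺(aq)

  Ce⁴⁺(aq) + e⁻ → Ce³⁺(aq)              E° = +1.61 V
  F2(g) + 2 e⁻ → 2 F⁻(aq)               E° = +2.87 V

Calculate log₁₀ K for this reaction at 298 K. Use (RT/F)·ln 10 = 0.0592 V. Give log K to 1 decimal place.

log K = 42.6

The F₂/F⁻ couple is reduced (cathode); E°cell = +2.87 − (+1.61) = +1.26 V with n = 2.
At equilibrium E = 0, so log K = nE°cell / 0.0592 = (2)(+1.26) / 0.0592 = 42.6.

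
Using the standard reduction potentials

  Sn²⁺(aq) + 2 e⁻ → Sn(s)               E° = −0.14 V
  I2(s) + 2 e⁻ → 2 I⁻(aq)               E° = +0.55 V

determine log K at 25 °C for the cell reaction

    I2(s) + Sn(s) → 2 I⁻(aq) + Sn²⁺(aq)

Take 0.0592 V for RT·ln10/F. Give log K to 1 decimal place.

log K = 23.3

The I₂/I⁻ couple is reduced (cathode); E°cell = +0.55 − (−0.14) = +0.69 V with n = 2.
At equilibrium E = 0, so log K = nE°cell / 0.0592 = (2)(+0.69) / 0.0592 = 23.3.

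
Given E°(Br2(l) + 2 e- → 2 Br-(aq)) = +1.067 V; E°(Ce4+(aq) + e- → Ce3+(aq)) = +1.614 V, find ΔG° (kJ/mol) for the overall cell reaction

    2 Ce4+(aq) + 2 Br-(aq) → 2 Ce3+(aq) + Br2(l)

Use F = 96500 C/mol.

−106 kJ/mol

In the reaction as written Ce4+(aq) is reduced, so the Ce⁴⁺/Ce³⁺ couple is the cathode and Br₂/Br⁻ is the anode.
E°cell = +1.614 − (+1.067) = +0.547 V; balancing electrons gives n = 2.
ΔG° = −nFE°cell = −(2)(96500)(+0.547) J/mol = −106 kJ/mol.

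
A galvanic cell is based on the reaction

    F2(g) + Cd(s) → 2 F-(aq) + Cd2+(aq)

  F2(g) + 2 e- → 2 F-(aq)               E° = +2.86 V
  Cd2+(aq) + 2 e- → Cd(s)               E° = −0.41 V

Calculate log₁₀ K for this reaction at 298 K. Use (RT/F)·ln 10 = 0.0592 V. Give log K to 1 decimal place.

The F₂/F⁻ couple is reduced (cathode); E°cell = +2.86 − (−0.41) = +3.27 V with n = 2.
At equilibrium E = 0, so log K = nE°cell / 0.0592 = (2)(+3.27) / 0.0592 = 110.5.

log K = 110.5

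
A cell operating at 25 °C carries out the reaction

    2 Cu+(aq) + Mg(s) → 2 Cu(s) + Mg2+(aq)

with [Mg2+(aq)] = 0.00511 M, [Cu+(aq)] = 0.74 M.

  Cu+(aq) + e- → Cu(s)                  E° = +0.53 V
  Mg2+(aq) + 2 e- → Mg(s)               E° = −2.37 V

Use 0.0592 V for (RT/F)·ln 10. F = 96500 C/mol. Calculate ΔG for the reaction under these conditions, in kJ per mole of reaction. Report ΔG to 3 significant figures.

The standard cell potential is +0.53 − (−2.37) = +2.90 V, with n = 2 electrons in the balanced equation.
Here Q = [Mg2+(aq)] / [Cu+(aq)]^2 = 0.00933 (log Q = −2.030), giving E = +2.90 − (0.0592/2)·(−2.030) = +2.9601 V.
Finally ΔG = −nFE = −(2)(96500 C/mol)(+2.9601 V) = −571 kJ/mol.

−571 kJ/mol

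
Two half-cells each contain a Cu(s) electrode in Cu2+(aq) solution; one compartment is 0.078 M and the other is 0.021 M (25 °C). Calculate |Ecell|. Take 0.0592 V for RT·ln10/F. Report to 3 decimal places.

For a concentration cell E°cell = 0, since both electrodes use the same couple.
The compartment with the higher Cu2+(aq) concentration (0.078 M) acts as the cathode; ions are reduced there and produced at the dilute (0.021 M) anode.
With n = 2, Ecell = −(0.0592/2)·log([dilute]/[conc]) = −(0.0592/2)·log(0.021/0.078) = +0.017 V.

0.017 V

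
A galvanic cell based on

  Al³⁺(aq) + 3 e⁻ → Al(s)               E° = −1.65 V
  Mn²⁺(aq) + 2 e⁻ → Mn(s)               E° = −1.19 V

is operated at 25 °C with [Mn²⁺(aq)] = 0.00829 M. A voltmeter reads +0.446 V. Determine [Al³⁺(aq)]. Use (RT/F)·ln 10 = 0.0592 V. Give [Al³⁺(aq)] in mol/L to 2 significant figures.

With Mn²⁺/Mn at the cathode and Al³⁺/Al at the anode, E°cell = −1.19 − (−1.65) = +0.46 V (n = 6).
Since E = E° − (0.0592/n)·log Q, log Q = n(E° − E)/0.0592 = 1.419.
Balancing electrons gives 3 Mn²⁺(aq) + 2 Al(s) → 3 Mn(s) + 2 Al³⁺(aq); thus Q = [Al³⁺(aq)]^2 / [Mn²⁺(aq)]^3.
Isolating [Al³⁺(aq)] in Q = 10^{1.419} yields log [Al³⁺(aq)] = −2.413, i.e. 0.0039 M.

0.0039 M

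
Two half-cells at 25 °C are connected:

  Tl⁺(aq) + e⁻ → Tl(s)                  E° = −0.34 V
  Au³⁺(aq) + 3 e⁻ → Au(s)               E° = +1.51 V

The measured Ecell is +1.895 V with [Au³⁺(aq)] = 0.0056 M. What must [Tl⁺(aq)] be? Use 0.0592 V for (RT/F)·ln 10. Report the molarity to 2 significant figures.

0.031 M

The Au³⁺/Au couple has the larger reduction potential, so it is the cathode: E°cell = +1.51 − (−0.34) = +1.85 V and n = 3.
Rearranging E = E° − (0.0592/n)·log Q gives log Q = 3(+1.85 − (+1.895))/0.0592 = −2.280.
Balancing electrons gives Au³⁺(aq) + 3 Tl(s) → Au(s) + 3 Tl⁺(aq); thus Q = [Tl⁺(aq)]^3 / [Au³⁺(aq)].
Isolating [Tl⁺(aq)] in Q = 10^{−2.280} yields log [Tl⁺(aq)] = −1.511, i.e. 0.031 M.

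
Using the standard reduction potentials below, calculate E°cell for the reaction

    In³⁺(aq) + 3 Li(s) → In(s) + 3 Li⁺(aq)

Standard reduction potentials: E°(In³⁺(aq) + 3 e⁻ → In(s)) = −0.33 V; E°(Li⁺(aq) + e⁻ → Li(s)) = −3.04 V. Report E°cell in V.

+2.71 V

In the reaction as written, In³⁺(aq) is reduced (cathode) and Li⁺(aq) is produced by oxidation at the anode.
E°cell = E°(cathode) − E°(anode) = −0.33 − (−3.04) = +2.71 V.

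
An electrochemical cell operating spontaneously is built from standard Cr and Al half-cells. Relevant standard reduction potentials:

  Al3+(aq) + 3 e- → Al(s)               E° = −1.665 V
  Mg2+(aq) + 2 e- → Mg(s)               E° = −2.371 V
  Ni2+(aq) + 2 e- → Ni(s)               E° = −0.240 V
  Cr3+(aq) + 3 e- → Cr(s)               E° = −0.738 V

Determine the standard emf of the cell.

+0.927 V

Of the two couples in this cell, the one with the more positive reduction potential is reduced at the cathode: here that is Cr³⁺/Cr (−0.738 V); Al³⁺/Al (−1.665 V) is the anode.
E°cell = E°(cathode) − E°(anode) = −0.738 − (−1.665) = +0.927 V.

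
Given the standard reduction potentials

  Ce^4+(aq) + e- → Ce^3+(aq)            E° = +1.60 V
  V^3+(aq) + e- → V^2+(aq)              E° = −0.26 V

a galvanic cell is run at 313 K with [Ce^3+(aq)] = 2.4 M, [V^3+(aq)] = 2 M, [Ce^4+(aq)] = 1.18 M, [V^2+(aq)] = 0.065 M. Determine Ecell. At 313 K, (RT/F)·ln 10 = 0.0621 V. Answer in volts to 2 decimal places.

+1.75 V

Since E°(Ce⁴⁺/Ce³⁺) > E°(V³⁺/V²⁺), Ce⁴⁺/Ce³⁺ serves as the cathode.
The standard potential is +1.60 − (−0.26) = +1.86 V and the balanced reaction transfers n = 1 electron.
Balancing gives Ce^4+(aq) + V^2+(aq) → Ce^3+(aq) + V^3+(aq); hence Q = ([Ce^3+(aq)]·[V^3+(aq)]) / ([Ce^4+(aq)]·[V^2+(aq)]) = 62.6 (log Q = 1.796).
E = E° − (0.0621/n)·log Q = +1.86 − (0.0621/1)(1.796) = +1.75 V.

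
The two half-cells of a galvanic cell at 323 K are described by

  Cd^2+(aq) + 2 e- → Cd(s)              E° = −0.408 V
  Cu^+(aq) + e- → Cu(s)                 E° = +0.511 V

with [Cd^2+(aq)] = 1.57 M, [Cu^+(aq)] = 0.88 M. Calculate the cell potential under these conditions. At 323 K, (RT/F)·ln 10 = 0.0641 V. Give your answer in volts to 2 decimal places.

The Cu⁺/Cu couple has the more positive E°, so it is the cathode; Cd²⁺/Cd is the anode.
E°cell = +0.511 − (−0.408) = +0.919 V, with n = 2 electrons transferred.
The balanced reaction is 2 Cu^+(aq) + Cd(s) → 2 Cu(s) + Cd^2+(aq), so Q = [Cd^2+(aq)] / [Cu^+(aq)]^2 = 2.03 and log Q = 0.307.
By the Nernst equation, E = +0.919 − (0.0641/2)·(0.307) = +0.91 V.

+0.91 V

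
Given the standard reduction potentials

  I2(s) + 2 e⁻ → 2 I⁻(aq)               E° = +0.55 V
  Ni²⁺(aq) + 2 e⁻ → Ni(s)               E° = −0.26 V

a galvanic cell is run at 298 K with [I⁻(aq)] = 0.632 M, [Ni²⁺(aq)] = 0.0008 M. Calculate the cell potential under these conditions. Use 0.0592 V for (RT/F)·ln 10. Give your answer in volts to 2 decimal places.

+0.91 V

The I₂/I⁻ couple has the more positive E°, so it is the cathode; Ni²⁺/Ni is the anode.
The standard potential is +0.55 − (−0.26) = +0.81 V and the balanced reaction transfers n = 2 electrons.
The balanced reaction is I2(s) + Ni(s) → 2 I⁻(aq) + Ni²⁺(aq), so Q = [I⁻(aq)]^2·[Ni²⁺(aq)] = 0.00032 and log Q = −3.495.
Applying E = E° − (RT ln10/nF)·log Q gives +0.81 − (0.0592/2)(−3.495) = +0.91 V.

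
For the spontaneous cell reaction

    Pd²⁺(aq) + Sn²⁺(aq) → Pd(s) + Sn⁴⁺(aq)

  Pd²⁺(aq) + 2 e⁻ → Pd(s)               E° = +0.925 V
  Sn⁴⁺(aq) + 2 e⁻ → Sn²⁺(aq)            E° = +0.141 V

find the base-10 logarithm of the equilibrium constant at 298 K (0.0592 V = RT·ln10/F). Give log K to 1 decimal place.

log K = 26.5

The Pd²⁺/Pd couple is reduced (cathode); E°cell = +0.925 − (+0.141) = +0.784 V with n = 2.
At equilibrium E = 0, so log K = nE°cell / 0.0592 = (2)(+0.784) / 0.0592 = 26.5.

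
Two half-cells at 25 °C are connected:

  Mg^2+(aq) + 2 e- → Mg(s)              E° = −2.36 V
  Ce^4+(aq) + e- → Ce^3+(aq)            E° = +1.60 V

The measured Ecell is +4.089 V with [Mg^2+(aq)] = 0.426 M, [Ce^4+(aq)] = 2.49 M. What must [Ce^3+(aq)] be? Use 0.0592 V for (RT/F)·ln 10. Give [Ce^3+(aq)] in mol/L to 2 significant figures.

0.025 M

The Ce⁴⁺/Ce³⁺ couple has the larger reduction potential, so it is the cathode: E°cell = +1.60 − (−2.36) = +3.96 V and n = 2.
Rearranging E = E° − (0.0592/n)·log Q gives log Q = 2(+3.96 − (+4.089))/0.0592 = −4.358.
The balanced reaction is 2 Ce^4+(aq) + Mg(s) → 2 Ce^3+(aq) + Mg^2+(aq), so Q = ([Ce^3+(aq)]^2·[Mg^2+(aq)]) / [Ce^4+(aq)]^2.
Solving for the unknown gives log [Ce^3+(aq)] = −1.598, so [Ce^3+(aq)] ≈ 0.025 M.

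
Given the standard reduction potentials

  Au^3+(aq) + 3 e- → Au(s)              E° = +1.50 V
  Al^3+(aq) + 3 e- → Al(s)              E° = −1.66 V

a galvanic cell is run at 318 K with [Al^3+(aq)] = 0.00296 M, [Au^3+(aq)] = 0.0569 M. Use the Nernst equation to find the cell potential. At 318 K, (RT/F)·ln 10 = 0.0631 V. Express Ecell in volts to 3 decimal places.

Au³⁺/Au is reduced (cathode, E° = +1.50 V) and Al³⁺/Al is oxidized (anode).
The standard potential is +1.50 − (−1.66) = +3.16 V and the balanced reaction transfers n = 3 electrons.
The balanced reaction is Au^3+(aq) + Al(s) → Au(s) + Al^3+(aq), so Q = [Al^3+(aq)] / [Au^3+(aq)] = 0.052 and log Q = −1.284.
E = E° − (0.0631/n)·log Q = +3.16 − (0.0631/3)(−1.284) = +3.187 V.

+3.187 V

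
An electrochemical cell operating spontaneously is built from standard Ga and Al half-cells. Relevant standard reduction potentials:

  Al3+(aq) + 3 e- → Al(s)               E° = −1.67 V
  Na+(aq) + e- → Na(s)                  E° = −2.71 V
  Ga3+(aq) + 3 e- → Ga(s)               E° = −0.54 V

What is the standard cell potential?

+1.13 V

The Ga³⁺/Ga couple has the higher E°, so Ga ion is reduced (cathode) and Al is oxidized (anode).
E°cell = E°(cathode) − E°(anode) = −0.54 − (−1.67) = +1.13 V.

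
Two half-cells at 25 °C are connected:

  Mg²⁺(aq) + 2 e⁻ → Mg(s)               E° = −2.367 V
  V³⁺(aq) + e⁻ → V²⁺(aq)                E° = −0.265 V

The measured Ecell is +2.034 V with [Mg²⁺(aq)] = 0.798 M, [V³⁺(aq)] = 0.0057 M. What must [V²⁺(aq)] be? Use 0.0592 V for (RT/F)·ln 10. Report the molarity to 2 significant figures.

0.090 M

The V³⁺/V²⁺ couple has the larger reduction potential, so it is the cathode: E°cell = −0.265 − (−2.367) = +2.102 V and n = 2.
Since E = E° − (0.0592/n)·log Q, log Q = n(E° − E)/0.0592 = 2.297.
Balancing electrons gives 2 V³⁺(aq) + Mg(s) → 2 V²⁺(aq) + Mg²⁺(aq); thus Q = ([V²⁺(aq)]^2·[Mg²⁺(aq)]) / [V³⁺(aq)]^2.
Isolating [V²⁺(aq)] in Q = 10^{2.297} yields log [V²⁺(aq)] = −1.047, i.e. 0.090 M.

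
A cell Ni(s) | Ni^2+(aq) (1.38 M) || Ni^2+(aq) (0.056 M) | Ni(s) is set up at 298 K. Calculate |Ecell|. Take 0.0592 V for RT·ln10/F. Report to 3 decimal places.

For a concentration cell E°cell = 0, since both electrodes use the same couple.
The compartment with the higher Ni^2+(aq) concentration (1.38 M) acts as the cathode; ions are reduced there and produced at the dilute (0.056 M) anode.
With n = 2, Ecell = −(0.0592/2)·log([dilute]/[conc]) = −(0.0592/2)·log(0.056/1.38) = +0.041 V.

0.041 V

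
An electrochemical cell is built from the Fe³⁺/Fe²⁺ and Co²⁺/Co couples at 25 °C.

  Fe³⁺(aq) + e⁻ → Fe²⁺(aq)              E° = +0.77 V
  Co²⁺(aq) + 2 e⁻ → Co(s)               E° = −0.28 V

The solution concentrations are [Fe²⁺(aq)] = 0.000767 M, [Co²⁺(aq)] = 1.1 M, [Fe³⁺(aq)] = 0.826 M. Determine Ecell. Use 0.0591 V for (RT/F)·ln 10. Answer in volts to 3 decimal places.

+1.228 V

Since E°(Fe³⁺/Fe²⁺) > E°(Co²⁺/Co), Fe³⁺/Fe²⁺ serves as the cathode.
E°cell = +0.77 − (−0.28) = +1.05 V, with n = 2 electrons transferred.
For the overall reaction 2 Fe³⁺(aq) + Co(s) → 2 Fe²⁺(aq) + Co²⁺(aq), Q = ([Fe²⁺(aq)]^2·[Co²⁺(aq)]) / [Fe³⁺(aq)]^2 = 9.48×10^−7, giving log Q = −6.023.
E = E° − (0.0591/n)·log Q = +1.05 − (0.0591/2)(−6.023) = +1.228 V.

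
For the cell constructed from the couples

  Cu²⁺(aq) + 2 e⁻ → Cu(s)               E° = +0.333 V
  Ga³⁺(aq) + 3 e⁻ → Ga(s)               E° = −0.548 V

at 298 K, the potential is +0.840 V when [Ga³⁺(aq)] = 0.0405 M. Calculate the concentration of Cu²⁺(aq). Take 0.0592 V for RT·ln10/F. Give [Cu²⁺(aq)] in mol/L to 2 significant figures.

With Cu²⁺/Cu at the cathode and Ga³⁺/Ga at the anode, E°cell = +0.333 − (−0.548) = +0.881 V (n = 6).
Since E = E° − (0.0592/n)·log Q, log Q = n(E° − E)/0.0592 = 4.155.
Balancing electrons gives 3 Cu²⁺(aq) + 2 Ga(s) → 3 Cu(s) + 2 Ga³⁺(aq); thus Q = [Ga³⁺(aq)]^2 / [Cu²⁺(aq)]^3.
Substituting the known concentrations and solving, log [Cu²⁺(aq)] = −2.313 and [Cu²⁺(aq)] = 0.0049 M.

0.0049 M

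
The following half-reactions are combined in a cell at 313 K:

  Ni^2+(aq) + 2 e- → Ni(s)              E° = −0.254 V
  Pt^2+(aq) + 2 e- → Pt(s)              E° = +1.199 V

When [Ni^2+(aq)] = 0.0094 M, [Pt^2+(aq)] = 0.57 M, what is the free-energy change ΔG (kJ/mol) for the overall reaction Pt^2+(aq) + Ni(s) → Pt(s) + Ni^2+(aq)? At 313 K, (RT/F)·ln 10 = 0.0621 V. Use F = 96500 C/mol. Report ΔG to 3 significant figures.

With Pt²⁺/Pt reduced at the cathode, E°cell = +1.199 − (−0.254) = +1.453 V and n = 2.
Here Q = [Ni^2+(aq)] / [Pt^2+(aq)] = 0.0165 (log Q = −1.783), giving E = +1.453 − (0.0621/2)·(−1.783) = +1.5084 V.
Then ΔG = −nFE = −2 × 96500 × +1.5084 J/mol = −291 kJ/mol.

−291 kJ/mol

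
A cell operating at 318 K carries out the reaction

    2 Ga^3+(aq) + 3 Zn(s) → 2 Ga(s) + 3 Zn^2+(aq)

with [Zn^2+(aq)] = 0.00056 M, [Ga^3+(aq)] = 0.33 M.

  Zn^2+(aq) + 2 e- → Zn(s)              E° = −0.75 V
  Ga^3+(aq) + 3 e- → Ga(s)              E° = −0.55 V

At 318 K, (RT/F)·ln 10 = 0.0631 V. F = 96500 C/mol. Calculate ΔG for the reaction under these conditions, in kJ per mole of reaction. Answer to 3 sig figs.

−169 kJ/mol

E°cell = −0.55 − (−0.75) = +0.20 V; the balanced reaction transfers n = 6 electrons.
The reaction quotient is [Zn^2+(aq)]^3 / [Ga^3+(aq)]^2 = 1.61×10^−9; by Nernst, E = +0.20 − (0.0631/6)(−8.792) = +0.2925 V.
Then ΔG = −nFE = −6 × 96500 × +0.2925 J/mol = −169 kJ/mol.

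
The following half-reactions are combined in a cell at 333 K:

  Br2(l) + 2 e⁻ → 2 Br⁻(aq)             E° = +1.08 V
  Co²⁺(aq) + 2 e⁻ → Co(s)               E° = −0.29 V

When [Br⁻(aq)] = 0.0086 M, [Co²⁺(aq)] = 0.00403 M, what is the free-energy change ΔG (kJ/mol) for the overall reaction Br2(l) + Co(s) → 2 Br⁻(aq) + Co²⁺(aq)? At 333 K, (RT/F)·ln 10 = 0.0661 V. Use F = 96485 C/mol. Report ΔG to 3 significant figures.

E°cell = +1.08 − (−0.29) = +1.37 V; the balanced reaction transfers n = 2 electrons.
Q = [Br⁻(aq)]^2·[Co²⁺(aq)] = 2.98×10^−7, so log Q = −6.526 and E = +1.37 − (0.0661/2)(−6.526) = +1.5857 V.
Finally ΔG = −nFE = −(2)(96485 C/mol)(+1.5857 V) = −306 kJ/mol.

−306 kJ/mol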